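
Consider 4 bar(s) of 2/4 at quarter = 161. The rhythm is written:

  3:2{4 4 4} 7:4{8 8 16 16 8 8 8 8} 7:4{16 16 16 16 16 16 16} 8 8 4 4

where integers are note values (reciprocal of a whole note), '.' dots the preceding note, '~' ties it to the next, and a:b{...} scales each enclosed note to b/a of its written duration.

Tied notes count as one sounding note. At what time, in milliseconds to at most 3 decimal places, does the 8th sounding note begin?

1. 0.0ms @ 0 + 248.447ms (2/3)
2. 248.447ms @ 2/3 + 248.447ms (2/3)
3. 496.894ms @ 4/3 + 248.447ms (2/3)
4. 745.342ms @ 2 + 106.477ms (2/7)
5. 851.819ms @ 16/7 + 106.477ms (2/7)
6. 958.296ms @ 18/7 + 53.239ms (1/7)
7. 1011.535ms @ 19/7 + 53.239ms (1/7)
8. 1064.774ms @ 20/7 + 106.477ms (2/7)
9. 1171.251ms @ 22/7 + 106.477ms (2/7)
10. 1277.728ms @ 24/7 + 106.477ms (2/7)
11. 1384.206ms @ 26/7 + 106.477ms (2/7)
12. 1490.683ms @ 4 + 53.239ms (1/7)
13. 1543.922ms @ 29/7 + 53.239ms (1/7)
14. 1597.161ms @ 30/7 + 53.239ms (1/7)
15. 1650.399ms @ 31/7 + 53.239ms (1/7)
16. 1703.638ms @ 32/7 + 53.239ms (1/7)
17. 1756.877ms @ 33/7 + 53.239ms (1/7)
18. 1810.115ms @ 34/7 + 53.239ms (1/7)
19. 1863.354ms @ 5 + 186.335ms (1/2)
20. 2049.689ms @ 11/2 + 186.335ms (1/2)
21. 2236.025ms @ 6 + 372.671ms (1)
22. 2608.696ms @ 7 + 372.671ms (1)

note 8 onset = 20/7b = 1064.774ms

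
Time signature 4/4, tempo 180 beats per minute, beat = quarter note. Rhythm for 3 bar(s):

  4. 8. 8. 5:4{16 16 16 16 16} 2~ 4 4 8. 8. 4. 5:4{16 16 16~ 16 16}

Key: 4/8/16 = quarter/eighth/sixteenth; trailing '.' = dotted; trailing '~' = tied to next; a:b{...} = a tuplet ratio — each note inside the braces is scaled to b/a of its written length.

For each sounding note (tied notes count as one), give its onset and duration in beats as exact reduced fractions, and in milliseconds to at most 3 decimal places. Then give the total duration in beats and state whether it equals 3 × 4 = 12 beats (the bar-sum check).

1) 0.0ms=0b +500.0ms=3/2b
2) 500.0ms=3/2b +250.0ms=3/4b
3) 750.0ms=9/4b +250.0ms=3/4b
4) 1000.0ms=3b +66.667ms=1/5b
5) 1066.667ms=16/5b +66.667ms=1/5b
6) 1133.333ms=17/5b +66.667ms=1/5b
7) 1200.0ms=18/5b +66.667ms=1/5b
8) 1266.667ms=19/5b +66.667ms=1/5b
9) 1333.333ms=4b +1000.0ms=3b
10) 2333.333ms=7b +333.333ms=1b
11) 2666.667ms=8b +250.0ms=3/4b
12) 2916.667ms=35/4b +250.0ms=3/4b
13) 3166.667ms=19/2b +500.0ms=3/2b
14) 3666.667ms=11b +66.667ms=1/5b
15) 3733.333ms=56/5b +66.667ms=1/5b
16) 3800.0ms=57/5b +133.333ms=2/5b
17) 3933.333ms=59/5b +66.667ms=1/5b
Σ=12b of 12 (180bpm 4/4) — PASS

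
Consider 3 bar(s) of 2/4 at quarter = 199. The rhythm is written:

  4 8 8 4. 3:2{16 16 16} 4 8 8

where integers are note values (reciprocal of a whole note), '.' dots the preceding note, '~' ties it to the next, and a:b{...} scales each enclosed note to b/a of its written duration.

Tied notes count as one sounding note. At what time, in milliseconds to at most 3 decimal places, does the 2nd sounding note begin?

1. 0.0ms @ 0 + 301.508ms (1)
2. 301.508ms @ 1 + 150.754ms (1/2)
3. 452.261ms @ 3/2 + 150.754ms (1/2)
4. 603.015ms @ 2 + 452.261ms (3/2)
5. 1055.276ms @ 7/2 + 50.251ms (1/6)
6. 1105.528ms @ 11/3 + 50.251ms (1/6)
7. 1155.779ms @ 23/6 + 50.251ms (1/6)
8. 1206.03ms @ 4 + 301.508ms (1)
9. 1507.538ms @ 5 + 150.754ms (1/2)
10. 1658.291ms @ 11/2 + 150.754ms (1/2)

note 2 onset = 1b = 301.508ms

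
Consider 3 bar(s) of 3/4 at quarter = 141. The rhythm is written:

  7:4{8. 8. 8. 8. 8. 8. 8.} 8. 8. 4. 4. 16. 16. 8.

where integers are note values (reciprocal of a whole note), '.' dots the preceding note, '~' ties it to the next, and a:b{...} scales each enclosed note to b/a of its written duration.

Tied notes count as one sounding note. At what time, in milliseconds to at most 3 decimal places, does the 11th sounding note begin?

note 11 onset = 6b = 2553.191ms

1. 0.0ms @ 0 + 182.371ms (3/7)
2. 182.371ms @ 3/7 + 182.371ms (3/7)
3. 364.742ms @ 6/7 + 182.371ms (3/7)
4. 547.112ms @ 9/7 + 182.371ms (3/7)
5. 729.483ms @ 12/7 + 182.371ms (3/7)
6. 911.854ms @ 15/7 + 182.371ms (3/7)
7. 1094.225ms @ 18/7 + 182.371ms (3/7)
8. 1276.596ms @ 3 + 319.149ms (3/4)
9. 1595.745ms @ 15/4 + 319.149ms (3/4)
10. 1914.894ms @ 9/2 + 638.298ms (3/2)
11. 2553.191ms @ 6 + 638.298ms (3/2)
12. 3191.489ms @ 15/2 + 159.574ms (3/8)
13. 3351.064ms @ 63/8 + 159.574ms (3/8)
14. 3510.638ms @ 33/4 + 319.149ms (3/4)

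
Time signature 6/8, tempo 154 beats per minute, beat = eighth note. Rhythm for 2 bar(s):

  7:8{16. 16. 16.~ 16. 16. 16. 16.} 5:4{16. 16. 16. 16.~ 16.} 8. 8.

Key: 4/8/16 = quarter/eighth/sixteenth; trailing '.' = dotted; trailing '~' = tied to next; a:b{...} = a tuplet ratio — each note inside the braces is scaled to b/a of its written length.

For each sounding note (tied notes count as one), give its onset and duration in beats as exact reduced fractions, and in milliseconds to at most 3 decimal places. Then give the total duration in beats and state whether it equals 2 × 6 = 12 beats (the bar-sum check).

1) 0.0ms=0b +333.952ms=6/7b
2) 333.952ms=6/7b +333.952ms=6/7b
3) 667.904ms=12/7b +667.904ms=12/7b
4) 1335.807ms=24/7b +333.952ms=6/7b
5) 1669.759ms=30/7b +333.952ms=6/7b
6) 2003.711ms=36/7b +333.952ms=6/7b
7) 2337.662ms=6b +233.766ms=3/5b
8) 2571.429ms=33/5b +233.766ms=3/5b
9) 2805.195ms=36/5b +233.766ms=3/5b
10) 3038.961ms=39/5b +467.532ms=6/5b
11) 3506.494ms=9b +584.416ms=3/2b
12) 4090.909ms=21/2b +584.416ms=3/2b
Σ=12b of 12 (154bpm 6/8) — PASS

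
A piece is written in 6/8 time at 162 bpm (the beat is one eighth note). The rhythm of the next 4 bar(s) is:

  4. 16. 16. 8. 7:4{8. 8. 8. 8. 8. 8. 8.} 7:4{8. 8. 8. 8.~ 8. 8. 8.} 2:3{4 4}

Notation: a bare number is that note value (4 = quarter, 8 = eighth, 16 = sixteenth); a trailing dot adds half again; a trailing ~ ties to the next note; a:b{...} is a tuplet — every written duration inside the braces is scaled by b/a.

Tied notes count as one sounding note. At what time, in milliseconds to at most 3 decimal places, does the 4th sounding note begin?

1. 0.0ms @ 0 + 1111.111ms (3)
2. 1111.111ms @ 3 + 277.778ms (3/4)
3. 1388.889ms @ 15/4 + 277.778ms (3/4)
4. 1666.667ms @ 9/2 + 555.556ms (3/2)
5. 2222.222ms @ 6 + 317.46ms (6/7)
6. 2539.683ms @ 48/7 + 317.46ms (6/7)
7. 2857.143ms @ 54/7 + 317.46ms (6/7)
8. 3174.603ms @ 60/7 + 317.46ms (6/7)
9. 3492.063ms @ 66/7 + 317.46ms (6/7)
10. 3809.524ms @ 72/7 + 317.46ms (6/7)
11. 4126.984ms @ 78/7 + 317.46ms (6/7)
12. 4444.444ms @ 12 + 317.46ms (6/7)
13. 4761.905ms @ 90/7 + 317.46ms (6/7)
14. 5079.365ms @ 96/7 + 317.46ms (6/7)
15. 5396.825ms @ 102/7 + 634.921ms (12/7)
16. 6031.746ms @ 114/7 + 317.46ms (6/7)
17. 6349.206ms @ 120/7 + 317.46ms (6/7)
18. 6666.667ms @ 18 + 1111.111ms (3)
19. 7777.778ms @ 21 + 1111.111ms (3)

note 4 onset = 9/2b = 1666.667ms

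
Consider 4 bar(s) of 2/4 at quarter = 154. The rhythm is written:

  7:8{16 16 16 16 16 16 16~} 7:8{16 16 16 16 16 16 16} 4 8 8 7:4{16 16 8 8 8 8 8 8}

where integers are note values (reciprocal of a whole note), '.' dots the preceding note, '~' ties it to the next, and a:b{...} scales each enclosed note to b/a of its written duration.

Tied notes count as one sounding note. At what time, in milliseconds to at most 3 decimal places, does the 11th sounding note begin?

1. 0.0ms @ 0 + 111.317ms (2/7)
2. 111.317ms @ 2/7 + 111.317ms (2/7)
3. 222.635ms @ 4/7 + 111.317ms (2/7)
4. 333.952ms @ 6/7 + 111.317ms (2/7)
5. 445.269ms @ 8/7 + 111.317ms (2/7)
6. 556.586ms @ 10/7 + 111.317ms (2/7)
7. 667.904ms @ 12/7 + 222.635ms (4/7)
8. 890.538ms @ 16/7 + 111.317ms (2/7)
9. 1001.855ms @ 18/7 + 111.317ms (2/7)
10. 1113.173ms @ 20/7 + 111.317ms (2/7)
11. 1224.49ms @ 22/7 + 111.317ms (2/7)
12. 1335.807ms @ 24/7 + 111.317ms (2/7)
13. 1447.124ms @ 26/7 + 111.317ms (2/7)
14. 1558.442ms @ 4 + 389.61ms (1)
15. 1948.052ms @ 5 + 194.805ms (1/2)
16. 2142.857ms @ 11/2 + 194.805ms (1/2)
17. 2337.662ms @ 6 + 55.659ms (1/7)
18. 2393.321ms @ 43/7 + 55.659ms (1/7)
19. 2448.98ms @ 44/7 + 111.317ms (2/7)
20. 2560.297ms @ 46/7 + 111.317ms (2/7)
21. 2671.614ms @ 48/7 + 111.317ms (2/7)
22. 2782.931ms @ 50/7 + 111.317ms (2/7)
23. 2894.249ms @ 52/7 + 111.317ms (2/7)
24. 3005.566ms @ 54/7 + 111.317ms (2/7)

note 11 onset = 22/7b = 1224.49ms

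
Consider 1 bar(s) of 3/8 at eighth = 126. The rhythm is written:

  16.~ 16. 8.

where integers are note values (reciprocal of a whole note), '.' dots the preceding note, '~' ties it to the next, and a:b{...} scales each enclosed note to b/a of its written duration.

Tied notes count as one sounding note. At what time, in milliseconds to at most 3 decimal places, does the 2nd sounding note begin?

1. 0.0ms @ 0 + 714.286ms (3/2)
2. 714.286ms @ 3/2 + 714.286ms (3/2)

note 2 onset = 3/2b = 714.286ms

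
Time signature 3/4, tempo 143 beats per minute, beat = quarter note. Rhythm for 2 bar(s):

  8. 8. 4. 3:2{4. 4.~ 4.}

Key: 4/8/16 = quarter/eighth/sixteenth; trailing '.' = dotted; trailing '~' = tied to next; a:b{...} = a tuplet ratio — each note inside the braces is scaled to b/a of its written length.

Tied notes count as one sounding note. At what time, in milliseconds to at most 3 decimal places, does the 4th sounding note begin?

note 4 onset = 3b = 1258.741ms

1. 0.0ms @ 0 + 314.685ms (3/4)
2. 314.685ms @ 3/4 + 314.685ms (3/4)
3. 629.371ms @ 3/2 + 629.371ms (3/2)
4. 1258.741ms @ 3 + 419.58ms (1)
5. 1678.322ms @ 4 + 839.161ms (2)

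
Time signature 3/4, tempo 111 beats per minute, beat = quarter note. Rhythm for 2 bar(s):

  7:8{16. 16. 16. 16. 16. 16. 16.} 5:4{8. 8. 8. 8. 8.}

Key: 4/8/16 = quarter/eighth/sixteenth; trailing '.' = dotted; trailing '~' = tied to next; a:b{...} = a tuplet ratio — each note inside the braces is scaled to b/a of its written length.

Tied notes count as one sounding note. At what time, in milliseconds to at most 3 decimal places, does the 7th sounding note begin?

1. 0.0ms @ 0 + 231.66ms (3/7)
2. 231.66ms @ 3/7 + 231.66ms (3/7)
3. 463.32ms @ 6/7 + 231.66ms (3/7)
4. 694.981ms @ 9/7 + 231.66ms (3/7)
5. 926.641ms @ 12/7 + 231.66ms (3/7)
6. 1158.301ms @ 15/7 + 231.66ms (3/7)
7. 1389.961ms @ 18/7 + 231.66ms (3/7)
8. 1621.622ms @ 3 + 324.324ms (3/5)
9. 1945.946ms @ 18/5 + 324.324ms (3/5)
10. 2270.27ms @ 21/5 + 324.324ms (3/5)
11. 2594.595ms @ 24/5 + 324.324ms (3/5)
12. 2918.919ms @ 27/5 + 324.324ms (3/5)

note 7 onset = 18/7b = 1389.961ms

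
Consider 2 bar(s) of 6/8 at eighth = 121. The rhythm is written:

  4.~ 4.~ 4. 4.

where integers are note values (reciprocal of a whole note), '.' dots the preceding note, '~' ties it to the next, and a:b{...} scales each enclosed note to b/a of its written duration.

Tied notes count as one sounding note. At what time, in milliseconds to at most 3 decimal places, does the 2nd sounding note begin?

1. 0.0ms @ 0 + 4462.81ms (9)
2. 4462.81ms @ 9 + 1487.603ms (3)

note 2 onset = 9b = 4462.81ms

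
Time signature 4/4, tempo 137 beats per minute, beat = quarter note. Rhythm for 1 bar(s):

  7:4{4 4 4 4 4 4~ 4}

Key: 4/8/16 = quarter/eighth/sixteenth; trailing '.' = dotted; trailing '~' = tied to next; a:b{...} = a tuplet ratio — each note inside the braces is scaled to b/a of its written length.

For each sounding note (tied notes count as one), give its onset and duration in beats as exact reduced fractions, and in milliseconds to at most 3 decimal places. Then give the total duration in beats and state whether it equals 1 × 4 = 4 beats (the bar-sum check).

1) 0.0ms=0b +250.261ms=4/7b
2) 250.261ms=4/7b +250.261ms=4/7b
3) 500.521ms=8/7b +250.261ms=4/7b
4) 750.782ms=12/7b +250.261ms=4/7b
5) 1001.043ms=16/7b +250.261ms=4/7b
6) 1251.303ms=20/7b +500.521ms=8/7b
Σ=4b of 4 (137bpm 4/4) — PASS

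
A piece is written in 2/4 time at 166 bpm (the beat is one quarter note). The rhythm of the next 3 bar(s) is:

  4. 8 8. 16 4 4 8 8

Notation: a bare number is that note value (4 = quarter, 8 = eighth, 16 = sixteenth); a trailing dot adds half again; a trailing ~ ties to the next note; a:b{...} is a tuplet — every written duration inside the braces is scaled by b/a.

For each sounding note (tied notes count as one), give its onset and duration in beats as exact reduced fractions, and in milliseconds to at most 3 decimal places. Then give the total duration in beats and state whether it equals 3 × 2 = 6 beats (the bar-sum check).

1) 0.0ms=0b +542.169ms=3/2b
2) 542.169ms=3/2b +180.723ms=1/2b
3) 722.892ms=2b +271.084ms=3/4b
4) 993.976ms=11/4b +90.361ms=1/4b
5) 1084.337ms=3b +361.446ms=1b
6) 1445.783ms=4b +361.446ms=1b
7) 1807.229ms=5b +180.723ms=1/2b
8) 1987.952ms=11/2b +180.723ms=1/2b
Σ=6b of 6 (166bpm 2/4) — PASS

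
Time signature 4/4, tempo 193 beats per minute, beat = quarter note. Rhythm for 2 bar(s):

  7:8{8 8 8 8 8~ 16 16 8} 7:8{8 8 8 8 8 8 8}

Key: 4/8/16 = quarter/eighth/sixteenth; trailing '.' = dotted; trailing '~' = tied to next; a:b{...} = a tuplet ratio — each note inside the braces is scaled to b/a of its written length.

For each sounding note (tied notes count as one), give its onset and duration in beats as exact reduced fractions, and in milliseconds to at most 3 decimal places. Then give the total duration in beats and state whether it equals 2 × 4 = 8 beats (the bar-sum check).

1) 0.0ms=0b +177.646ms=4/7b
2) 177.646ms=4/7b +177.646ms=4/7b
3) 355.292ms=8/7b +177.646ms=4/7b
4) 532.939ms=12/7b +177.646ms=4/7b
5) 710.585ms=16/7b +266.469ms=6/7b
6) 977.054ms=22/7b +88.823ms=2/7b
7) 1065.877ms=24/7b +177.646ms=4/7b
8) 1243.523ms=4b +177.646ms=4/7b
9) 1421.17ms=32/7b +177.646ms=4/7b
10) 1598.816ms=36/7b +177.646ms=4/7b
11) 1776.462ms=40/7b +177.646ms=4/7b
12) 1954.108ms=44/7b +177.646ms=4/7b
13) 2131.754ms=48/7b +177.646ms=4/7b
14) 2309.4ms=52/7b +177.646ms=4/7b
Σ=8b of 8 (193bpm 4/4) — PASS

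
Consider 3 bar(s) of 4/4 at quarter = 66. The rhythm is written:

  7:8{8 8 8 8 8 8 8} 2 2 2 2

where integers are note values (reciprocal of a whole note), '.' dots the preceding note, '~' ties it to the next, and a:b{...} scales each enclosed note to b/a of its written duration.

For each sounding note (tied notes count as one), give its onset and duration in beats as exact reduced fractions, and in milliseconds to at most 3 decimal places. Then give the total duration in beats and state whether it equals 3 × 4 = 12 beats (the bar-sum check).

1) 0.0ms=0b +519.481ms=4/7b
2) 519.481ms=4/7b +519.481ms=4/7b
3) 1038.961ms=8/7b +519.481ms=4/7b
4) 1558.442ms=12/7b +519.481ms=4/7b
5) 2077.922ms=16/7b +519.481ms=4/7b
6) 2597.403ms=20/7b +519.481ms=4/7b
7) 3116.883ms=24/7b +519.481ms=4/7b
8) 3636.364ms=4b +1818.182ms=2b
9) 5454.545ms=6b +1818.182ms=2b
10) 7272.727ms=8b +1818.182ms=2b
11) 9090.909ms=10b +1818.182ms=2b
Σ=12b of 12 (66bpm 4/4) — PASS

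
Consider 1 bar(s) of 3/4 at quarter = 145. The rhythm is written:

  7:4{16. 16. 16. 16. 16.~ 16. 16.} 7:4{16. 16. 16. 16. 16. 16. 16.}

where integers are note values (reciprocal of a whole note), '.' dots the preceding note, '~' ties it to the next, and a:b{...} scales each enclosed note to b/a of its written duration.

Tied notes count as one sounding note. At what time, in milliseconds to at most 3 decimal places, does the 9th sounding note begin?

1. 0.0ms @ 0 + 88.67ms (3/14)
2. 88.67ms @ 3/14 + 88.67ms (3/14)
3. 177.34ms @ 3/7 + 88.67ms (3/14)
4. 266.01ms @ 9/14 + 88.67ms (3/14)
5. 354.68ms @ 6/7 + 177.34ms (3/7)
6. 532.02ms @ 9/7 + 88.67ms (3/14)
7. 620.69ms @ 3/2 + 88.67ms (3/14)
8. 709.36ms @ 12/7 + 88.67ms (3/14)
9. 798.03ms @ 27/14 + 88.67ms (3/14)
10. 886.7ms @ 15/7 + 88.67ms (3/14)
11. 975.369ms @ 33/14 + 88.67ms (3/14)
12. 1064.039ms @ 18/7 + 88.67ms (3/14)
13. 1152.709ms @ 39/14 + 88.67ms (3/14)

note 9 onset = 27/14b = 798.03ms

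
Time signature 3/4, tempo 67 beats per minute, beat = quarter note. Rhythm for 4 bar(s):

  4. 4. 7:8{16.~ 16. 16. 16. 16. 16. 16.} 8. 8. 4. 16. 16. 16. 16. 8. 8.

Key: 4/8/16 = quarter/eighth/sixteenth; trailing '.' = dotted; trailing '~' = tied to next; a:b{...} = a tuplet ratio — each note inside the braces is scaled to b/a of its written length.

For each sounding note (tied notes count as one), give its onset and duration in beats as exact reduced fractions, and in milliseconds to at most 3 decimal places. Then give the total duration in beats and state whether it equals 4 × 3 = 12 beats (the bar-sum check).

1) 0.0ms=0b +1343.284ms=3/2b
2) 1343.284ms=3/2b +1343.284ms=3/2b
3) 2686.567ms=3b +767.591ms=6/7b
4) 3454.158ms=27/7b +383.795ms=3/7b
5) 3837.953ms=30/7b +383.795ms=3/7b
6) 4221.748ms=33/7b +383.795ms=3/7b
7) 4605.544ms=36/7b +383.795ms=3/7b
8) 4989.339ms=39/7b +383.795ms=3/7b
9) 5373.134ms=6b +671.642ms=3/4b
10) 6044.776ms=27/4b +671.642ms=3/4b
11) 6716.418ms=15/2b +1343.284ms=3/2b
12) 8059.701ms=9b +335.821ms=3/8b
13) 8395.522ms=75/8b +335.821ms=3/8b
14) 8731.343ms=39/4b +335.821ms=3/8b
15) 9067.164ms=81/8b +335.821ms=3/8b
16) 9402.985ms=21/2b +671.642ms=3/4b
17) 10074.627ms=45/4b +671.642ms=3/4b
Σ=12b of 12 (67bpm 3/4) — PASS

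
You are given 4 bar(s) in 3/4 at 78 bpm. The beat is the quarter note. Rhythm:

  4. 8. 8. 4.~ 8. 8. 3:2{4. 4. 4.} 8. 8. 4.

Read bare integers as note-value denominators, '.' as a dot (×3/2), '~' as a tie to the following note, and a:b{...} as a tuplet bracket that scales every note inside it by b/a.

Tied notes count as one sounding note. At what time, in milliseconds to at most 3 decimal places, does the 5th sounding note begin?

note 5 onset = 21/4b = 4038.462ms

1. 0.0ms @ 0 + 1153.846ms (3/2)
2. 1153.846ms @ 3/2 + 576.923ms (3/4)
3. 1730.769ms @ 9/4 + 576.923ms (3/4)
4. 2307.692ms @ 3 + 1730.769ms (9/4)
5. 4038.462ms @ 21/4 + 576.923ms (3/4)
6. 4615.385ms @ 6 + 769.231ms (1)
7. 5384.615ms @ 7 + 769.231ms (1)
8. 6153.846ms @ 8 + 769.231ms (1)
9. 6923.077ms @ 9 + 576.923ms (3/4)
10. 7500.0ms @ 39/4 + 576.923ms (3/4)
11. 8076.923ms @ 21/2 + 1153.846ms (3/2)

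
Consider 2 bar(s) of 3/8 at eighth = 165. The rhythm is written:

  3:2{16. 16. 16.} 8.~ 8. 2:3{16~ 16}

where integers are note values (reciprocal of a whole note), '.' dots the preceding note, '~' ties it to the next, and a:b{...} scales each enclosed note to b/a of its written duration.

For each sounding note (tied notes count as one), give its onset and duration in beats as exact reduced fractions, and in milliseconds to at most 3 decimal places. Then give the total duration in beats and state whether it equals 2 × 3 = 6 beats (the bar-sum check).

1) 0.0ms=0b +181.818ms=1/2b
2) 181.818ms=1/2b +181.818ms=1/2b
3) 363.636ms=1b +181.818ms=1/2b
4) 545.455ms=3/2b +1090.909ms=3b
5) 1636.364ms=9/2b +545.455ms=3/2b
Σ=6b of 6 (165bpm 3/8) — PASS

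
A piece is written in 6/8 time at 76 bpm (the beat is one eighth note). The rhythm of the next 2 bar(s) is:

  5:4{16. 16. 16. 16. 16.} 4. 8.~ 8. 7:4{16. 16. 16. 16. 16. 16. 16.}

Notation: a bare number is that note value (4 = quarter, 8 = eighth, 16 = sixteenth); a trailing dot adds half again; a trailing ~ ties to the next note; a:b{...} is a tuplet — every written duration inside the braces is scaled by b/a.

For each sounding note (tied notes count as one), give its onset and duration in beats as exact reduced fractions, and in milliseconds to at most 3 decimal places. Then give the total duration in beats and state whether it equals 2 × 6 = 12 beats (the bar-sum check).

1) 0.0ms=0b +473.684ms=3/5b
2) 473.684ms=3/5b +473.684ms=3/5b
3) 947.368ms=6/5b +473.684ms=3/5b
4) 1421.053ms=9/5b +473.684ms=3/5b
5) 1894.737ms=12/5b +473.684ms=3/5b
6) 2368.421ms=3b +2368.421ms=3b
7) 4736.842ms=6b +2368.421ms=3b
8) 7105.263ms=9b +338.346ms=3/7b
9) 7443.609ms=66/7b +338.346ms=3/7b
10) 7781.955ms=69/7b +338.346ms=3/7b
11) 8120.301ms=72/7b +338.346ms=3/7b
12) 8458.647ms=75/7b +338.346ms=3/7b
13) 8796.992ms=78/7b +338.346ms=3/7b
14) 9135.338ms=81/7b +338.346ms=3/7b
Σ=12b of 12 (76bpm 6/8) — PASS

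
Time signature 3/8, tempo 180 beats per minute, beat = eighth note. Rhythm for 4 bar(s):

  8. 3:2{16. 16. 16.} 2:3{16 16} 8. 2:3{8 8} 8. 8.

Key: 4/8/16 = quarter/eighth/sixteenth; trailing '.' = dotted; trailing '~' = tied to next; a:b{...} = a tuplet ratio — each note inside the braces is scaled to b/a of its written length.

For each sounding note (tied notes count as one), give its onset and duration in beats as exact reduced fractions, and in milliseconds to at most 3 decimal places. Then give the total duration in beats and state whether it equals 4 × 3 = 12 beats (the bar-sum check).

1) 0.0ms=0b +500.0ms=3/2b
2) 500.0ms=3/2b +166.667ms=1/2b
3) 666.667ms=2b +166.667ms=1/2b
4) 833.333ms=5/2b +166.667ms=1/2b
5) 1000.0ms=3b +250.0ms=3/4b
6) 1250.0ms=15/4b +250.0ms=3/4b
7) 1500.0ms=9/2b +500.0ms=3/2b
8) 2000.0ms=6b +500.0ms=3/2b
9) 2500.0ms=15/2b +500.0ms=3/2b
10) 3000.0ms=9b +500.0ms=3/2b
11) 3500.0ms=21/2b +500.0ms=3/2b
Σ=12b of 12 (180bpm 3/8) — PASS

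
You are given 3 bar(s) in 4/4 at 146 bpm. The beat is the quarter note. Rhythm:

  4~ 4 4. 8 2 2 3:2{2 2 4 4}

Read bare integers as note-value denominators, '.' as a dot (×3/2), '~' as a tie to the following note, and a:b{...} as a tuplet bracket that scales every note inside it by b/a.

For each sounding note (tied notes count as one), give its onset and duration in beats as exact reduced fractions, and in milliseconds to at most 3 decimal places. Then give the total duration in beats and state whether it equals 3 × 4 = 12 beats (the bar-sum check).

1) 0.0ms=0b +821.918ms=2b
2) 821.918ms=2b +616.438ms=3/2b
3) 1438.356ms=7/2b +205.479ms=1/2b
4) 1643.836ms=4b +821.918ms=2b
5) 2465.753ms=6b +821.918ms=2b
6) 3287.671ms=8b +547.945ms=4/3b
7) 3835.616ms=28/3b +547.945ms=4/3b
8) 4383.562ms=32/3b +273.973ms=2/3b
9) 4657.534ms=34/3b +273.973ms=2/3b
Σ=12b of 12 (146bpm 4/4) — PASS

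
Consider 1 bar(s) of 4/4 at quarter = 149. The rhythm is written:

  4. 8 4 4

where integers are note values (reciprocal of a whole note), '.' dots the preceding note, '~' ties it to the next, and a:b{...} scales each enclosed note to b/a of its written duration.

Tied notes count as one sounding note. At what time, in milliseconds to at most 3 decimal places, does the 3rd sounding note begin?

1. 0.0ms @ 0 + 604.027ms (3/2)
2. 604.027ms @ 3/2 + 201.342ms (1/2)
3. 805.369ms @ 2 + 402.685ms (1)
4. 1208.054ms @ 3 + 402.685ms (1)

note 3 onset = 2b = 805.369ms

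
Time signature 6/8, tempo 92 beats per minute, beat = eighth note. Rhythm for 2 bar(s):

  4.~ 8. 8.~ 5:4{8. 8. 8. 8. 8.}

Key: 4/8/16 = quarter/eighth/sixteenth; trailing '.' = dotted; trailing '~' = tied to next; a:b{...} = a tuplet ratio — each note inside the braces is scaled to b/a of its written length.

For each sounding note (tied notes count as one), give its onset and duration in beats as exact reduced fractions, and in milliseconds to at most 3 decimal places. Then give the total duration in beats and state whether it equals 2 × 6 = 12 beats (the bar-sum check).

1) 0.0ms=0b +2934.783ms=9/2b
2) 2934.783ms=9/2b +1760.87ms=27/10b
3) 4695.652ms=36/5b +782.609ms=6/5b
4) 5478.261ms=42/5b +782.609ms=6/5b
5) 6260.87ms=48/5b +782.609ms=6/5b
6) 7043.478ms=54/5b +782.609ms=6/5b
Σ=12b of 12 (92bpm 6/8) — PASS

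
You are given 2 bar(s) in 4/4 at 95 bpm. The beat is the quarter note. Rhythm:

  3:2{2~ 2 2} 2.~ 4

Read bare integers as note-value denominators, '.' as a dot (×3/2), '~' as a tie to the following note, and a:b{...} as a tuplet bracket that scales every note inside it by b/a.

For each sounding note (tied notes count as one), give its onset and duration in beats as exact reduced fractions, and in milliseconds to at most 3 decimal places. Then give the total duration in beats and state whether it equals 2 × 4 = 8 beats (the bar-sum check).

1) 0.0ms=0b +1684.211ms=8/3b
2) 1684.211ms=8/3b +842.105ms=4/3b
3) 2526.316ms=4b +2526.316ms=4b
Σ=8b of 8 (95bpm 4/4) — PASS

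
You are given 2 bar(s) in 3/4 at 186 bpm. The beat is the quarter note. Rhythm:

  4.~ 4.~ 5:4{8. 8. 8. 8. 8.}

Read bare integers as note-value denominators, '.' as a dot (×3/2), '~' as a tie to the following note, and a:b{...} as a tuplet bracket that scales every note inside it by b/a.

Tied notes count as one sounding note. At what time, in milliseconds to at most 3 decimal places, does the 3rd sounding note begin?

note 3 onset = 21/5b = 1354.839ms

1. 0.0ms @ 0 + 1161.29ms (18/5)
2. 1161.29ms @ 18/5 + 193.548ms (3/5)
3. 1354.839ms @ 21/5 + 193.548ms (3/5)
4. 1548.387ms @ 24/5 + 193.548ms (3/5)
5. 1741.935ms @ 27/5 + 193.548ms (3/5)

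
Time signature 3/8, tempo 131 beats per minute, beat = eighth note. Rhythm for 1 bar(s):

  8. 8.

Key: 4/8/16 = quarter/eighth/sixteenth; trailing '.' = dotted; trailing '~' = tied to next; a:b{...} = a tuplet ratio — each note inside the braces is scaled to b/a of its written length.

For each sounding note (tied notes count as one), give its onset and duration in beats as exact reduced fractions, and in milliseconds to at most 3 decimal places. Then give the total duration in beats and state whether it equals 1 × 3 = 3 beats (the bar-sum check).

1) 0.0ms=0b +687.023ms=3/2b
2) 687.023ms=3/2b +687.023ms=3/2b
Σ=3b of 3 (131bpm 3/8) — PASS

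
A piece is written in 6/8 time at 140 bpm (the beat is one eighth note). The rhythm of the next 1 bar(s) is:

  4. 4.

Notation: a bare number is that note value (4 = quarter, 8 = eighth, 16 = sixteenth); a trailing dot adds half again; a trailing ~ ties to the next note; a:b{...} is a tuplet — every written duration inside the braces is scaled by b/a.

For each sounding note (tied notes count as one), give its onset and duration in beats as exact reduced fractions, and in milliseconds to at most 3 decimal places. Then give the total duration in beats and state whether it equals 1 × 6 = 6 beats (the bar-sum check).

1) 0.0ms=0b +1285.714ms=3b
2) 1285.714ms=3b +1285.714ms=3b
Σ=6b of 6 (140bpm 6/8) — PASS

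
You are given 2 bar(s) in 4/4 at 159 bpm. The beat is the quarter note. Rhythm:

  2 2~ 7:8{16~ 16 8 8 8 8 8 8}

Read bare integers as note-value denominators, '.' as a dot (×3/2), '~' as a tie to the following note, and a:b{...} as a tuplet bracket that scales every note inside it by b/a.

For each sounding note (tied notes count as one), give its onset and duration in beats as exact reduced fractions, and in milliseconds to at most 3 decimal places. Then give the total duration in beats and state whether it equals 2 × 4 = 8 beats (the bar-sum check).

1) 0.0ms=0b +754.717ms=2b
2) 754.717ms=2b +970.35ms=18/7b
3) 1725.067ms=32/7b +215.633ms=4/7b
4) 1940.701ms=36/7b +215.633ms=4/7b
5) 2156.334ms=40/7b +215.633ms=4/7b
6) 2371.968ms=44/7b +215.633ms=4/7b
7) 2587.601ms=48/7b +215.633ms=4/7b
8) 2803.235ms=52/7b +215.633ms=4/7b
Σ=8b of 8 (159bpm 4/4) — PASS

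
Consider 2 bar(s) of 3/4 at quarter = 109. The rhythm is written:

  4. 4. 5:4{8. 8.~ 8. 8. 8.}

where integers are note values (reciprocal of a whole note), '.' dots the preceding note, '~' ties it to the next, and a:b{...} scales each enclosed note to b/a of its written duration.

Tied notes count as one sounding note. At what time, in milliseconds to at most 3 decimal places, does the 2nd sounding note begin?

1. 0.0ms @ 0 + 825.688ms (3/2)
2. 825.688ms @ 3/2 + 825.688ms (3/2)
3. 1651.376ms @ 3 + 330.275ms (3/5)
4. 1981.651ms @ 18/5 + 660.55ms (6/5)
5. 2642.202ms @ 24/5 + 330.275ms (3/5)
6. 2972.477ms @ 27/5 + 330.275ms (3/5)

note 2 onset = 3/2b = 825.688ms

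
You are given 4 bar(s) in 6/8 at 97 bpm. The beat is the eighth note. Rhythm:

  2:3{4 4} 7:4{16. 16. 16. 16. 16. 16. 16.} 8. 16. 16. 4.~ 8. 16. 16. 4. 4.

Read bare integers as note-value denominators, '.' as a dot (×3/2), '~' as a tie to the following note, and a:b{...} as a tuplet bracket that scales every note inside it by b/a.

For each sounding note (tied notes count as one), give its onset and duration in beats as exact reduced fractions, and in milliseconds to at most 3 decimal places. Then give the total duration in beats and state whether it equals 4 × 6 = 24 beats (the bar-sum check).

1) 0.0ms=0b +1855.67ms=3b
2) 1855.67ms=3b +1855.67ms=3b
3) 3711.34ms=6b +265.096ms=3/7b
4) 3976.436ms=45/7b +265.096ms=3/7b
5) 4241.532ms=48/7b +265.096ms=3/7b
6) 4506.627ms=51/7b +265.096ms=3/7b
7) 4771.723ms=54/7b +265.096ms=3/7b
8) 5036.819ms=57/7b +265.096ms=3/7b
9) 5301.915ms=60/7b +265.096ms=3/7b
10) 5567.01ms=9b +927.835ms=3/2b
11) 6494.845ms=21/2b +463.918ms=3/4b
12) 6958.763ms=45/4b +463.918ms=3/4b
13) 7422.68ms=12b +2783.505ms=9/2b
14) 10206.186ms=33/2b +463.918ms=3/4b
15) 10670.103ms=69/4b +463.918ms=3/4b
16) 11134.021ms=18b +1855.67ms=3b
17) 12989.691ms=21b +1855.67ms=3b
Σ=24b of 24 (97bpm 6/8) — PASS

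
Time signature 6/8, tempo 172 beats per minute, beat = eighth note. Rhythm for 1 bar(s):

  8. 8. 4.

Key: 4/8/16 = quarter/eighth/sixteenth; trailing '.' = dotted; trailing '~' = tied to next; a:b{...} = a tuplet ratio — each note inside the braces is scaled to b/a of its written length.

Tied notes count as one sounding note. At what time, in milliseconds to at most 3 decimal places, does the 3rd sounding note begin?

note 3 onset = 3b = 1046.512ms

1. 0.0ms @ 0 + 523.256ms (3/2)
2. 523.256ms @ 3/2 + 523.256ms (3/2)
3. 1046.512ms @ 3 + 1046.512ms (3)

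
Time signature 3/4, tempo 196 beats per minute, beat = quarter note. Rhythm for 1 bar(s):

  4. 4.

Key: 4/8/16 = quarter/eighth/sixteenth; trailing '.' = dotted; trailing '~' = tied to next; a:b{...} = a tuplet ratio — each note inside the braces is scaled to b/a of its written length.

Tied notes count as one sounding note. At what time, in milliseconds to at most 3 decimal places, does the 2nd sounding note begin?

note 2 onset = 3/2b = 459.184ms

1. 0.0ms @ 0 + 459.184ms (3/2)
2. 459.184ms @ 3/2 + 459.184ms (3/2)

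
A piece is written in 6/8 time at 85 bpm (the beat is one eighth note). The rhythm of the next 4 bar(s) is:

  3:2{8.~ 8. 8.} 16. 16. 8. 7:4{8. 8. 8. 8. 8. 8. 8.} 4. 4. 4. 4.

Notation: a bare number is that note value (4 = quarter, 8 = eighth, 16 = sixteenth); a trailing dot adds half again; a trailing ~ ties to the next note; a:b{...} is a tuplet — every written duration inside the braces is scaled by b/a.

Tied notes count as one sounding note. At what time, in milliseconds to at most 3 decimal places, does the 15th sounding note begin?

1. 0.0ms @ 0 + 1411.765ms (2)
2. 1411.765ms @ 2 + 705.882ms (1)
3. 2117.647ms @ 3 + 529.412ms (3/4)
4. 2647.059ms @ 15/4 + 529.412ms (3/4)
5. 3176.471ms @ 9/2 + 1058.824ms (3/2)
6. 4235.294ms @ 6 + 605.042ms (6/7)
7. 4840.336ms @ 48/7 + 605.042ms (6/7)
8. 5445.378ms @ 54/7 + 605.042ms (6/7)
9. 6050.42ms @ 60/7 + 605.042ms (6/7)
10. 6655.462ms @ 66/7 + 605.042ms (6/7)
11. 7260.504ms @ 72/7 + 605.042ms (6/7)
12. 7865.546ms @ 78/7 + 605.042ms (6/7)
13. 8470.588ms @ 12 + 2117.647ms (3)
14. 10588.235ms @ 15 + 2117.647ms (3)
15. 12705.882ms @ 18 + 2117.647ms (3)
16. 14823.529ms @ 21 + 2117.647ms (3)

note 15 onset = 18b = 12705.882ms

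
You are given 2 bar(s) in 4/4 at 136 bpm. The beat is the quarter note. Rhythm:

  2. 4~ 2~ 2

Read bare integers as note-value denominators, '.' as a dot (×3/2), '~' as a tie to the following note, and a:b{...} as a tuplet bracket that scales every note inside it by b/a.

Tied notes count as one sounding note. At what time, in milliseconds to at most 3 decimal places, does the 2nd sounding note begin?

note 2 onset = 3b = 1323.529ms

1. 0.0ms @ 0 + 1323.529ms (3)
2. 1323.529ms @ 3 + 2205.882ms (5)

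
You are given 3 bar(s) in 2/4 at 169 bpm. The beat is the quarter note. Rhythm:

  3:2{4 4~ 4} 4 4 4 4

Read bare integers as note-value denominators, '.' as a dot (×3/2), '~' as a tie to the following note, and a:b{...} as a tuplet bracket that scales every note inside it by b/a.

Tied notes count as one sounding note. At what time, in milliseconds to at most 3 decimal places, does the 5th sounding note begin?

1. 0.0ms @ 0 + 236.686ms (2/3)
2. 236.686ms @ 2/3 + 473.373ms (4/3)
3. 710.059ms @ 2 + 355.03ms (1)
4. 1065.089ms @ 3 + 355.03ms (1)
5. 1420.118ms @ 4 + 355.03ms (1)
6. 1775.148ms @ 5 + 355.03ms (1)

note 5 onset = 4b = 1420.118ms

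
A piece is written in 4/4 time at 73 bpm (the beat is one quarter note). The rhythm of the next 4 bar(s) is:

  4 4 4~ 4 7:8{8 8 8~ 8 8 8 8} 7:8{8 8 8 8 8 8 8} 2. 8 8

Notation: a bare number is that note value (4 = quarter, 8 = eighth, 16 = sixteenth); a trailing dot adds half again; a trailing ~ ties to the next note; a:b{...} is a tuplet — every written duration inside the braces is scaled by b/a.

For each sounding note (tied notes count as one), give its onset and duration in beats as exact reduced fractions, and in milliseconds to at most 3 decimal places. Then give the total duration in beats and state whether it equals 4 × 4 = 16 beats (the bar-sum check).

1) 0.0ms=0b +821.918ms=1b
2) 821.918ms=1b +821.918ms=1b
3) 1643.836ms=2b +1643.836ms=2b
4) 3287.671ms=4b +469.667ms=4/7b
5) 3757.339ms=32/7b +469.667ms=4/7b
6) 4227.006ms=36/7b +939.335ms=8/7b
7) 5166.341ms=44/7b +469.667ms=4/7b
8) 5636.008ms=48/7b +469.667ms=4/7b
9) 6105.675ms=52/7b +469.667ms=4/7b
10) 6575.342ms=8b +469.667ms=4/7b
11) 7045.01ms=60/7b +469.667ms=4/7b
12) 7514.677ms=64/7b +469.667ms=4/7b
13) 7984.344ms=68/7b +469.667ms=4/7b
14) 8454.012ms=72/7b +469.667ms=4/7b
15) 8923.679ms=76/7b +469.667ms=4/7b
16) 9393.346ms=80/7b +469.667ms=4/7b
17) 9863.014ms=12b +2465.753ms=3b
18) 12328.767ms=15b +410.959ms=1/2b
19) 12739.726ms=31/2b +410.959ms=1/2b
Σ=16b of 16 (73bpm 4/4) — PASS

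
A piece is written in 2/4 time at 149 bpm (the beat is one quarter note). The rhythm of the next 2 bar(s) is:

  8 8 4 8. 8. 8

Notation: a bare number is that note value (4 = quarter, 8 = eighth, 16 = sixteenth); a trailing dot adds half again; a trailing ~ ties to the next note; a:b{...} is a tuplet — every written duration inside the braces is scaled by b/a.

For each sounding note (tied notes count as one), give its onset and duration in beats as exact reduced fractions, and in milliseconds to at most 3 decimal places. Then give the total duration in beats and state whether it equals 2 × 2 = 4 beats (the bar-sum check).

1) 0.0ms=0b +201.342ms=1/2b
2) 201.342ms=1/2b +201.342ms=1/2b
3) 402.685ms=1b +402.685ms=1b
4) 805.369ms=2b +302.013ms=3/4b
5) 1107.383ms=11/4b +302.013ms=3/4b
6) 1409.396ms=7/2b +201.342ms=1/2b
Σ=4b of 4 (149bpm 2/4) — PASS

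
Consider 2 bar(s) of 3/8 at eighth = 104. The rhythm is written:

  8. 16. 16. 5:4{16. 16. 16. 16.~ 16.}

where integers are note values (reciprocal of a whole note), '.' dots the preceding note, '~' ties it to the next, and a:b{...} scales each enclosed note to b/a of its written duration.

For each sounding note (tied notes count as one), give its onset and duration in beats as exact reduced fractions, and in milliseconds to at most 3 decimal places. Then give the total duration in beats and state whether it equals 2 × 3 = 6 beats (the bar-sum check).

1) 0.0ms=0b +865.385ms=3/2b
2) 865.385ms=3/2b +432.692ms=3/4b
3) 1298.077ms=9/4b +432.692ms=3/4b
4) 1730.769ms=3b +346.154ms=3/5b
5) 2076.923ms=18/5b +346.154ms=3/5b
6) 2423.077ms=21/5b +346.154ms=3/5b
7) 2769.231ms=24/5b +692.308ms=6/5b
Σ=6b of 6 (104bpm 3/8) — PASS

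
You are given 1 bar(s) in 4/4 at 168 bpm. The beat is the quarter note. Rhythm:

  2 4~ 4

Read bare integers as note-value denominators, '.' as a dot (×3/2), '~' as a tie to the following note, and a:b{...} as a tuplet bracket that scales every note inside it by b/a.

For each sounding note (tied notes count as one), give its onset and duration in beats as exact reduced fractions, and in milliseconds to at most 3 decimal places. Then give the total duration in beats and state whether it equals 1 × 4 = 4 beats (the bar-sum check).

1) 0.0ms=0b +714.286ms=2b
2) 714.286ms=2b +714.286ms=2b
Σ=4b of 4 (168bpm 4/4) — PASS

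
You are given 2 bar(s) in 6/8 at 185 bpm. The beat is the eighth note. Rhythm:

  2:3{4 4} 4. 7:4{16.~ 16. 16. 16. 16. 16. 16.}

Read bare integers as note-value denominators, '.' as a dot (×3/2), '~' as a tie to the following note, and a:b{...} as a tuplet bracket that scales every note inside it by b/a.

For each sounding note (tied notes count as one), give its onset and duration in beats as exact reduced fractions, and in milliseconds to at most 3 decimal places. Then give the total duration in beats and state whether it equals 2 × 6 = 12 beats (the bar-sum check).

1) 0.0ms=0b +972.973ms=3b
2) 972.973ms=3b +972.973ms=3b
3) 1945.946ms=6b +972.973ms=3b
4) 2918.919ms=9b +277.992ms=6/7b
5) 3196.911ms=69/7b +138.996ms=3/7b
6) 3335.907ms=72/7b +138.996ms=3/7b
7) 3474.903ms=75/7b +138.996ms=3/7b
8) 3613.9ms=78/7b +138.996ms=3/7b
9) 3752.896ms=81/7b +138.996ms=3/7b
Σ=12b of 12 (185bpm 6/8) — PASS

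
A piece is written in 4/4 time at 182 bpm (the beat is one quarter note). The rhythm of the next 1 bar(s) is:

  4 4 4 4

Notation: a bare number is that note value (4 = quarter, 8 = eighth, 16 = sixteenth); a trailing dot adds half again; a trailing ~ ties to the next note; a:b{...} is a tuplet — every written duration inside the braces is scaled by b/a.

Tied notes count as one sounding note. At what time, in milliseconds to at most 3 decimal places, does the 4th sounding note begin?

1. 0.0ms @ 0 + 329.67ms (1)
2. 329.67ms @ 1 + 329.67ms (1)
3. 659.341ms @ 2 + 329.67ms (1)
4. 989.011ms @ 3 + 329.67ms (1)

note 4 onset = 3b = 989.011ms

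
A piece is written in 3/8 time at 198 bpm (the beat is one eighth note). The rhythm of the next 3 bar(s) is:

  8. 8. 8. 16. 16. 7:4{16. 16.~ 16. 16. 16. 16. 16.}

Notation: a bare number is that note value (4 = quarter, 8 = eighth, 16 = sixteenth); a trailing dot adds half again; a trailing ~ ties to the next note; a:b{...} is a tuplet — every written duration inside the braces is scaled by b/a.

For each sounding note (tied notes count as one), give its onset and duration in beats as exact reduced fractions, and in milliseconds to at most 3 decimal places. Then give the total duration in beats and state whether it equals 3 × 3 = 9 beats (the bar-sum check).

1) 0.0ms=0b +454.545ms=3/2b
2) 454.545ms=3/2b +454.545ms=3/2b
3) 909.091ms=3b +454.545ms=3/2b
4) 1363.636ms=9/2b +227.273ms=3/4b
5) 1590.909ms=21/4b +227.273ms=3/4b
6) 1818.182ms=6b +129.87ms=3/7b
7) 1948.052ms=45/7b +259.74ms=6/7b
8) 2207.792ms=51/7b +129.87ms=3/7b
9) 2337.662ms=54/7b +129.87ms=3/7b
10) 2467.532ms=57/7b +129.87ms=3/7b
11) 2597.403ms=60/7b +129.87ms=3/7b
Σ=9b of 9 (198bpm 3/8) — PASS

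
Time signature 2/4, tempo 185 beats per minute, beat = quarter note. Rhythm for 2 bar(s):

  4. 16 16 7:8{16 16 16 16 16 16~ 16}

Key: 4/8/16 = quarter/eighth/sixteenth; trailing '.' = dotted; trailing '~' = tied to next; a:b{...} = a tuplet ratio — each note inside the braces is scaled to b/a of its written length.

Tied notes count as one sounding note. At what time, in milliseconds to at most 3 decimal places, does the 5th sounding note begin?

1. 0.0ms @ 0 + 486.486ms (3/2)
2. 486.486ms @ 3/2 + 81.081ms (1/4)
3. 567.568ms @ 7/4 + 81.081ms (1/4)
4. 648.649ms @ 2 + 92.664ms (2/7)
5. 741.313ms @ 16/7 + 92.664ms (2/7)
6. 833.977ms @ 18/7 + 92.664ms (2/7)
7. 926.641ms @ 20/7 + 92.664ms (2/7)
8. 1019.305ms @ 22/7 + 92.664ms (2/7)
9. 1111.969ms @ 24/7 + 185.328ms (4/7)

note 5 onset = 16/7b = 741.313ms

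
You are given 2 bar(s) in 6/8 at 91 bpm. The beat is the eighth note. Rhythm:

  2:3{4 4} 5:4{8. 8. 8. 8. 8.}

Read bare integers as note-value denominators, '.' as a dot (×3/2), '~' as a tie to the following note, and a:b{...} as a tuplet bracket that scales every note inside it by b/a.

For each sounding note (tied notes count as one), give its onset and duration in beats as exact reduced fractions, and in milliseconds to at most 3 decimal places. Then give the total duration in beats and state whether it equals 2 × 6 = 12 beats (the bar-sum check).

1) 0.0ms=0b +1978.022ms=3b
2) 1978.022ms=3b +1978.022ms=3b
3) 3956.044ms=6b +791.209ms=6/5b
4) 4747.253ms=36/5b +791.209ms=6/5b
5) 5538.462ms=42/5b +791.209ms=6/5b
6) 6329.67ms=48/5b +791.209ms=6/5b
7) 7120.879ms=54/5b +791.209ms=6/5b
Σ=12b of 12 (91bpm 6/8) — PASS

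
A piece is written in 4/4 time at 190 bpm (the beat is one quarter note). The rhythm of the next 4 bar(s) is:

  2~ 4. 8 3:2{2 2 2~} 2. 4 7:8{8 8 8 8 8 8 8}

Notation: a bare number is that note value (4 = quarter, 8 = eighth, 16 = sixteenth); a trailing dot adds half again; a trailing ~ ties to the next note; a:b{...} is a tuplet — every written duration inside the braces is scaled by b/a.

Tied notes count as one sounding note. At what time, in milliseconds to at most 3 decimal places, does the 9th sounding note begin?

1. 0.0ms @ 0 + 1105.263ms (7/2)
2. 1105.263ms @ 7/2 + 157.895ms (1/2)
3. 1263.158ms @ 4 + 421.053ms (4/3)
4. 1684.211ms @ 16/3 + 421.053ms (4/3)
5. 2105.263ms @ 20/3 + 1368.421ms (13/3)
6. 3473.684ms @ 11 + 315.789ms (1)
7. 3789.474ms @ 12 + 180.451ms (4/7)
8. 3969.925ms @ 88/7 + 180.451ms (4/7)
9. 4150.376ms @ 92/7 + 180.451ms (4/7)
10. 4330.827ms @ 96/7 + 180.451ms (4/7)
11. 4511.278ms @ 100/7 + 180.451ms (4/7)
12. 4691.729ms @ 104/7 + 180.451ms (4/7)
13. 4872.18ms @ 108/7 + 180.451ms (4/7)

note 9 onset = 92/7b = 4150.376ms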